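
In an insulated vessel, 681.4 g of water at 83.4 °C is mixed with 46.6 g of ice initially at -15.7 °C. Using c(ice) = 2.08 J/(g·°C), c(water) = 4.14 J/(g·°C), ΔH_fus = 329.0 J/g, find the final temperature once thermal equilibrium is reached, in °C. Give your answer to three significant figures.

T_f = 72.5 °C

Heat to bring ice to 0 °C and melt it: q₁ = 46.6×2.08×15.7 + 46.6×329.0 = 16853 J
Heat the water can supply cooling to 0 °C: 681.4×4.14×83.4 = 235271 J > q₁, so all ice melts.
Energy balance: 681.4×4.14×(83.4 − T) = 16853 + 46.6×4.14×(T − 0)
2820.996(83.4 − T) = 16853 + 192.924 T
235271 − 16853 = 3013.920 T
T = 218418 / 3013.920 = 72.47 °C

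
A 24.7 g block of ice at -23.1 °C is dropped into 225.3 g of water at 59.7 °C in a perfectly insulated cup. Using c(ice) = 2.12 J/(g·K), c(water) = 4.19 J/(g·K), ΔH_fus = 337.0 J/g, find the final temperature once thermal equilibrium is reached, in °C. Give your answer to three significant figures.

T_f = 44.7 °C

Heat to bring ice to 0 °C and melt it: q₁ = 24.7×2.12×23.1 + 24.7×337.0 = 9533.5 J
Heat the water can supply cooling to 0 °C: 225.3×4.19×59.7 = 56357.2 J > q₁, so all ice melts.
Energy balance: 225.3×4.19×(59.7 − T) = 9533.5 + 24.7×4.19×(T − 0)
944.007(59.7 − T) = 9533.5 + 103.493 T
56357.2 − 9533.5 = 1047.500 T
T = 46823.7 / 1047.500 = 44.70 °C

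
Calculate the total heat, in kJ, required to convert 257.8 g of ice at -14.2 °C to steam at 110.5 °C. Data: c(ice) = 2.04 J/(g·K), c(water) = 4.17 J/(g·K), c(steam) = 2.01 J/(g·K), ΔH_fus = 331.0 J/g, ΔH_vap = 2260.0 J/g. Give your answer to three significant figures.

q1 (heat ice -14.2→0.0 °C): 257.8 × 2.04 × 14.2 = 7468 J
q2 (melt at 0 °C): 257.8 × 331.0 = 85332 J
q3 (heat water 0.0→100.0 °C): 257.8 × 4.17 × 100.0 = 107503 J
q4 (vaporize at 100 °C): 257.8 × 2260.0 = 582628 J
q5 (heat steam 100.0→110.5 °C): 257.8 × 2.01 × 10.5 = 5441 J
Total: 7468 + 85332 + 107503 + 582628 + 5441 = 788372 J = 788 kJ

q = 788 kJ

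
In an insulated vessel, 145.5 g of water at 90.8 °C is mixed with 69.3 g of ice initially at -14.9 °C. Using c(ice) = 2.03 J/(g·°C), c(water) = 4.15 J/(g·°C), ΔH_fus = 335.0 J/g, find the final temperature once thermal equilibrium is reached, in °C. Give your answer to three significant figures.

Heat to bring ice to 0 °C and melt it: q₁ = 69.3×2.03×14.9 + 69.3×335.0 = 25312 J
Heat the water can supply cooling to 0 °C: 145.5×4.15×90.8 = 54827.3 J > q₁, so all ice melts.
Energy balance: 145.5×4.15×(90.8 − T) = 25312 + 69.3×4.15×(T − 0)
603.825(90.8 − T) = 25312 + 287.595 T
54827.3 − 25312 = 891.420 T
T = 29515.3 / 891.420 = 33.11 °C

T_f = 33.1 °C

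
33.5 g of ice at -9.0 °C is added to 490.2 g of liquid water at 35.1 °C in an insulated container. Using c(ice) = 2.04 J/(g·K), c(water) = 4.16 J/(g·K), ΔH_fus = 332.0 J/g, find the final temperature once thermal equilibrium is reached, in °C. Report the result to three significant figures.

Heat to bring ice to 0 °C and melt it: q₁ = 33.5×2.04×9.0 + 33.5×332.0 = 11737 J
Heat the water can supply cooling to 0 °C: 490.2×4.16×35.1 = 71577.0 J > q₁, so all ice melts.
Energy balance: 490.2×4.16×(35.1 − T) = 11737 + 33.5×4.16×(T − 0)
2039.232(35.1 − T) = 11737 + 139.36 T
71577.0 − 11737 = 2178.592 T
T = 59840.0 / 2178.592 = 27.47 °C

T_f = 27.5 °C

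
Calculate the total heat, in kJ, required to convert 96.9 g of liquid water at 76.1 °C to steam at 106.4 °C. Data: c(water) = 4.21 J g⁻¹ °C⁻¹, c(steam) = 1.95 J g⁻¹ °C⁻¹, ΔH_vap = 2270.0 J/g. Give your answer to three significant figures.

q1 (heat water 76.1→100.0 °C): 96.9 × 4.21 × 23.9 = 9750 J
q2 (vaporize at 100 °C): 96.9 × 2270.0 = 219963 J
q3 (heat steam 100.0→106.4 °C): 96.9 × 1.95 × 6.4 = 1209 J
Total: 9750 + 219963 + 1209 = 230922 J = 231 kJ

q = 231 kJ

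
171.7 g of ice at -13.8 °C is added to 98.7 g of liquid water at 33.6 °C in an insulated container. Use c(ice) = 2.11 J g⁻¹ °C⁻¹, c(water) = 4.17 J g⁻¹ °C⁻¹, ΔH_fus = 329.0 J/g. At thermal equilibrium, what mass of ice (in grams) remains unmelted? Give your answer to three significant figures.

Heat to warm all ice to 0 °C: 171.7×2.11×13.8 = 4999.6 J
Heat released by water cooling to 0 °C: 98.7×4.17×33.6 = 13829 J
13829 J < 4999.6 + 171.7×329.0 = 61488.9 J, so not all ice melts; final T = 0 °C.
Heat left for melting: 13829 − 4999.6 = 8829.4 J
Mass melted = 8829.4 / 329.0 = 26.84 g
Ice remaining = 171.7 − 26.84 = 144.86 g

m_ice remaining = 145 g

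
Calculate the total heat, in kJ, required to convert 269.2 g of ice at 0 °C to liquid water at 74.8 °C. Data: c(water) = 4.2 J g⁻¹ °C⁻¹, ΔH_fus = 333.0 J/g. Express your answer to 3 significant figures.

q = 174 kJ

q1 (melt at 0 °C): 269.2 × 333.0 = 89644 J
q2 (heat water 0.0→74.8 °C): 269.2 × 4.2 × 74.8 = 84572 J
Total: 89644 + 84572 = 174216 J = 174 kJ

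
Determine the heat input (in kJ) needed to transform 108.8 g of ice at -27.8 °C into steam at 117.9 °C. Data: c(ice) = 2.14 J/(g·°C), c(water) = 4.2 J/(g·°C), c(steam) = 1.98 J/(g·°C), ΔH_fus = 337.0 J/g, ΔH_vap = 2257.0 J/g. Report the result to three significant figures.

q1 (heat ice -27.8→0.0 °C): 108.8 × 2.14 × 27.8 = 6473 J
q2 (melt at 0 °C): 108.8 × 337.0 = 36666 J
q3 (heat water 0.0→100.0 °C): 108.8 × 4.2 × 100.0 = 45696 J
q4 (vaporize at 100 °C): 108.8 × 2257.0 = 245562 J
q5 (heat steam 100.0→117.9 °C): 108.8 × 1.98 × 17.9 = 3856 J
Total: 6473 + 36666 + 45696 + 245562 + 3856 = 338253 J = 338 kJ

q = 338 kJ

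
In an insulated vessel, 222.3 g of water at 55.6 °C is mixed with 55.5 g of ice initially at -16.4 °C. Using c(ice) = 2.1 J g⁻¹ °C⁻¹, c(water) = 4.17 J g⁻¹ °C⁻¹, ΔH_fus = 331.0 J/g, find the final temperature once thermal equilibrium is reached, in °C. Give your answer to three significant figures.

T_f = 27.0 °C

Heat to bring ice to 0 °C and melt it: q₁ = 55.5×2.1×16.4 + 55.5×331.0 = 20282 J
Heat the water can supply cooling to 0 °C: 222.3×4.17×55.6 = 51540.7 J > q₁, so all ice melts.
Energy balance: 222.3×4.17×(55.6 − T) = 20282 + 55.5×4.17×(T − 0)
926.991(55.6 − T) = 20282 + 231.435 T
51540.7 − 20282 = 1158.426 T
T = 31258.7 / 1158.426 = 26.98 °C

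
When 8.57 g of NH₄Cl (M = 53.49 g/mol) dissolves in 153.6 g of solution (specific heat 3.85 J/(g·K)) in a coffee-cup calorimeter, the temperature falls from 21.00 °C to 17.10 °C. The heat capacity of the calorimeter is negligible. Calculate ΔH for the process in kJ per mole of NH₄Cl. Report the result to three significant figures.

|ΔT| = |17.10 − 21.00| = 3.90 °C
|q_surr| = (153.6 × 3.85) × 3.90 = 591.36 × 3.90 = 2306 J
n(NH₄Cl) = 8.57 / 53.49 = 0.1602 mol
Temperature fell, so q_rxn = +|q_surr| = 2.306 kJ
ΔH = q_rxn / n = 14.39 kJ/mol

ΔH = 14.4 kJ/mol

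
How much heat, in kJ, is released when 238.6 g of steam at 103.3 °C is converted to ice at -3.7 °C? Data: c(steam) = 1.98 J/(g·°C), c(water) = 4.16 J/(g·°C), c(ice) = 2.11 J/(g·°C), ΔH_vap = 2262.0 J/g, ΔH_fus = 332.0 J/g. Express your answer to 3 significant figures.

q1 (cool steam 103.3→100 °C): 238.6 × 1.98 × 3.3 = 1559 J
q2 (condense at 100 °C): 238.6 × 2262.0 = 539713 J
q3 (cool water 100→0 °C): 238.6 × 4.16 × 100.0 = 99258 J
q4 (freeze at 0 °C): 238.6 × 332.0 = 79215 J
q5 (cool ice 0→-3.7 °C): 238.6 × 2.11 × 3.7 = 1863 J
Total: 1559 + 539713 + 99258 + 79215 + 1863 = 721608 J = 722 kJ

q = 722 kJ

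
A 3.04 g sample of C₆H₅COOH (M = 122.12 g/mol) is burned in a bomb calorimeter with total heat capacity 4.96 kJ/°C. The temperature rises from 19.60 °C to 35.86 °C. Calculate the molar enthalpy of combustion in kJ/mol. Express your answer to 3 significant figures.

ΔT = 35.86 − 19.60 = 16.26 °C
q_cal = C_cal × ΔT = 4.96 × 16.26 = 80.6496 kJ
n = 3.04 / 122.12 = 0.02489 mol
q_rxn = −q_cal = -80.6496 kJ
ΔH = -80.6496 / 0.02489 = -3240 kJ/mol

ΔH = -3240 kJ/mol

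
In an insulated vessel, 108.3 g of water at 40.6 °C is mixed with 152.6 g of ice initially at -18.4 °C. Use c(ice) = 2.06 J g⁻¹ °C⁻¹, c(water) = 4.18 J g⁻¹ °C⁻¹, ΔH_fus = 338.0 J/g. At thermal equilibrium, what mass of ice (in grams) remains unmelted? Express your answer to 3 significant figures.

Heat to warm all ice to 0 °C: 152.6×2.06×18.4 = 5784.2 J
Heat released by water cooling to 0 °C: 108.3×4.18×40.6 = 18379 J
18379 J < 5784.2 + 152.6×338.0 = 57363.0 J, so not all ice melts; final T = 0 °C.
Heat left for melting: 18379 − 5784.2 = 12594.8 J
Mass melted = 12594.8 / 338.0 = 37.26 g
Ice remaining = 152.6 − 37.26 = 115.34 g

m_ice remaining = 115 g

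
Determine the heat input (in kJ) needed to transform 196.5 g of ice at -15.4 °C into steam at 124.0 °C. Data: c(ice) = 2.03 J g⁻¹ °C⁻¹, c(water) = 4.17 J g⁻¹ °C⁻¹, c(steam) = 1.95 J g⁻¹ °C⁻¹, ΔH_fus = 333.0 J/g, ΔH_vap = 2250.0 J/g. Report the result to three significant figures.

q1 (heat ice -15.4→0.0 °C): 196.5 × 2.03 × 15.4 = 6143 J
q2 (melt at 0 °C): 196.5 × 333.0 = 65435 J
q3 (heat water 0.0→100.0 °C): 196.5 × 4.17 × 100.0 = 81941 J
q4 (vaporize at 100 °C): 196.5 × 2250.0 = 442125 J
q5 (heat steam 100.0→124.0 °C): 196.5 × 1.95 × 24.0 = 9196 J
Total: 6143 + 65435 + 81941 + 442125 + 9196 = 604840 J = 605 kJ

q = 605 kJ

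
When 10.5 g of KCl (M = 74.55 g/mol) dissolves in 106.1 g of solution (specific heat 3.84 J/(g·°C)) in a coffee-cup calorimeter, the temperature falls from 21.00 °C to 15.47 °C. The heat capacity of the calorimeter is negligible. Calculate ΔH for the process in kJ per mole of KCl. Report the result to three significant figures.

ΔH = 16.0 kJ/mol

|ΔT| = |15.47 − 21.00| = 5.53 °C
|q_surr| = (106.1 × 3.84) × 5.53 = 407.424 × 5.53 = 2253 J
n(KCl) = 10.5 / 74.55 = 0.1408 mol
Temperature fell, so q_rxn = +|q_surr| = 2.253 kJ
ΔH = q_rxn / n = 16.00 kJ/mol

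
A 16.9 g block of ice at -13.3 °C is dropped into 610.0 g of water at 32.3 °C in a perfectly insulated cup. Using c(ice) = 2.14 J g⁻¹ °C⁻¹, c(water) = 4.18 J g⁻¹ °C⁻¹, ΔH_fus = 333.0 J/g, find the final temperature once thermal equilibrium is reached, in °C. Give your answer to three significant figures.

Heat to bring ice to 0 °C and melt it: q₁ = 16.9×2.14×13.3 + 16.9×333.0 = 6108.7 J
Heat the water can supply cooling to 0 °C: 610.0×4.18×32.3 = 82358.5 J > q₁, so all ice melts.
Energy balance: 610.0×4.18×(32.3 − T) = 6108.7 + 16.9×4.18×(T − 0)
2549.8(32.3 − T) = 6108.7 + 70.642 T
82358.5 − 6108.7 = 2620.442 T
T = 76249.8 / 2620.442 = 29.10 °C

T_f = 29.1 °C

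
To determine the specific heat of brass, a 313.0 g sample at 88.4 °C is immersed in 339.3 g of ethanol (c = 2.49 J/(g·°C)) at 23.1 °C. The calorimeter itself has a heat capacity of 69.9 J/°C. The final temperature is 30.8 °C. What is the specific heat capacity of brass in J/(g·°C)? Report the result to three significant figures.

q_gained = (339.3 × 2.49 + 69.9) × (30.8 − 23.1) = 7044 J
q_lost = 313.0 × c × (88.4 − 30.8) = 18028.8 c
Set equal: c = 7044 / 18028.8 = 0.391 J/(g·°C)

c = 0.391 J/(g·°C)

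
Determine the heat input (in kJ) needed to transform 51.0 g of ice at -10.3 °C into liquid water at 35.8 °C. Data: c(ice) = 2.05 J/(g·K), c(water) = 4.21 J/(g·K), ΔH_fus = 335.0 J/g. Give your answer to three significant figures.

q = 25.8 kJ

q1 (heat ice -10.3→0.0 °C): 51.0 × 2.05 × 10.3 = 1077 J
q2 (melt at 0 °C): 51.0 × 335.0 = 17085 J
q3 (heat water 0.0→35.8 °C): 51.0 × 4.21 × 35.8 = 7687 J
Total: 1077 + 17085 + 7687 = 25849 J = 25.8 kJ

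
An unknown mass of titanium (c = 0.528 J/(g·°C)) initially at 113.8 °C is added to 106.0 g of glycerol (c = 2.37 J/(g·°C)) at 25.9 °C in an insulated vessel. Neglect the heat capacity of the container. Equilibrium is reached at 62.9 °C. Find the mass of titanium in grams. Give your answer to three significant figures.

q_gained = (106.0 × 2.37) × (62.9 − 25.9) = 9295 J
q_lost = m × 0.528 × (113.8 − 62.9) = 26.8752 m
m = 9295 / 26.8752 = 346 g

m = 346 g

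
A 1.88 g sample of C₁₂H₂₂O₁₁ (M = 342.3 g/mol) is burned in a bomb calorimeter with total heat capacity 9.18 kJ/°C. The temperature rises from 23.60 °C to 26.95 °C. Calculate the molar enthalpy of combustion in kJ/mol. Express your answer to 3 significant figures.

ΔH = -5600 kJ/mol

ΔT = 26.95 − 23.60 = 3.35 °C
q_cal = C_cal × ΔT = 9.18 × 3.35 = 30.753 kJ
n = 1.88 / 342.3 = 0.005492 mol
q_rxn = −q_cal = -30.753 kJ
ΔH = -30.753 / 0.005492 = -5600 kJ/mol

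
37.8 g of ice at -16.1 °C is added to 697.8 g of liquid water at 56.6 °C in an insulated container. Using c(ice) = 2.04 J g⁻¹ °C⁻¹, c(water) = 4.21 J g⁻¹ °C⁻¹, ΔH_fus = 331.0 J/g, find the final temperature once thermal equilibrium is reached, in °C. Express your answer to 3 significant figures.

Heat to bring ice to 0 °C and melt it: q₁ = 37.8×2.04×16.1 + 37.8×331.0 = 13753 J
Heat the water can supply cooling to 0 °C: 697.8×4.21×56.6 = 166276 J > q₁, so all ice melts.
Energy balance: 697.8×4.21×(56.6 − T) = 13753 + 37.8×4.21×(T − 0)
2937.738(56.6 − T) = 13753 + 159.138 T
166276 − 13753 = 3096.876 T
T = 152523 / 3096.876 = 49.25 °C

T_f = 49.3 °C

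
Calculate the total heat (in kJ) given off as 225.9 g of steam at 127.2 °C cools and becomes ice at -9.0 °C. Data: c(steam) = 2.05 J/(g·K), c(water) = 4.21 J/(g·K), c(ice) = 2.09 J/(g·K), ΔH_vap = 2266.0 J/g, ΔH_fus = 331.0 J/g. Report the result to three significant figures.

q = 699 kJ

q1 (cool steam 127.2→100 °C): 225.9 × 2.05 × 27.2 = 12596 J
q2 (condense at 100 °C): 225.9 × 2266.0 = 511889 J
q3 (cool water 100→0 °C): 225.9 × 4.21 × 100.0 = 95104 J
q4 (freeze at 0 °C): 225.9 × 331.0 = 74773 J
q5 (cool ice 0→-9.0 °C): 225.9 × 2.09 × 9.0 = 4249 J
Total: 12596 + 511889 + 95104 + 74773 + 4249 = 698611 J = 699 kJ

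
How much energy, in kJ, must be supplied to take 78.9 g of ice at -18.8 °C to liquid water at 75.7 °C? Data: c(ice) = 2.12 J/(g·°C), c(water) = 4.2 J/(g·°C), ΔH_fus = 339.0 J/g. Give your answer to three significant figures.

q = 55.0 kJ

q1 (heat ice -18.8→0.0 °C): 78.9 × 2.12 × 18.8 = 3145 J
q2 (melt at 0 °C): 78.9 × 339.0 = 26747 J
q3 (heat water 0.0→75.7 °C): 78.9 × 4.2 × 75.7 = 25085 J
Total: 3145 + 26747 + 25085 = 54977 J = 55.0 kJ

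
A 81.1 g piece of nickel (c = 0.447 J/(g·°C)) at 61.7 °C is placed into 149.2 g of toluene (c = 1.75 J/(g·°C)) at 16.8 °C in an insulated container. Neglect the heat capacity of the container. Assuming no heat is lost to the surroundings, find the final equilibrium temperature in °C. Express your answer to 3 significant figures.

T_f = 22.3 °C

Heat lost by nickel = heat gained by toluene.
(81.1)(0.447)(61.7 − T) = (149.2)(1.75)(T − 16.8)
36.2517 (61.7 − T) = 261.1 (T − 16.8)
2236.7 − 36.2517 T = 261.1 T − 4386.5
6623.2 = 297.3517 T
T = 22.27 °C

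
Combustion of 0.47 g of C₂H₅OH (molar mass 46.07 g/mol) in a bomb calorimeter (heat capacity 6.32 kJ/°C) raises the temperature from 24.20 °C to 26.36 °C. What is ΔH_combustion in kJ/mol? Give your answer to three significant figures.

ΔH = -1340 kJ/mol

ΔT = 26.36 − 24.20 = 2.16 °C
q_cal = C_cal × ΔT = 6.32 × 2.16 = 13.6512 kJ
n = 0.47 / 46.07 = 0.01020 mol
q_rxn = −q_cal = -13.6512 kJ
ΔH = -13.6512 / 0.01020 = -1338 kJ/mol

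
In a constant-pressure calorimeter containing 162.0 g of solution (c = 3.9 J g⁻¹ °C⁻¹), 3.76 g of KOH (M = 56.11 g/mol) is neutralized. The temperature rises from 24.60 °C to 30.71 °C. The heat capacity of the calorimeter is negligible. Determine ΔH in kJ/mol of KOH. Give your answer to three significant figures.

|ΔT| = |30.71 − 24.60| = 6.11 °C
|q_surr| = (162.0 × 3.9) × 6.11 = 631.8 × 6.11 = 3860 J
n(KOH) = 3.76 / 56.11 = 0.06701 mol
Temperature rose, so q_rxn = −|q_surr| = -3.860 kJ
ΔH = q_rxn / n = -57.60 kJ/mol

ΔH = -57.6 kJ/mol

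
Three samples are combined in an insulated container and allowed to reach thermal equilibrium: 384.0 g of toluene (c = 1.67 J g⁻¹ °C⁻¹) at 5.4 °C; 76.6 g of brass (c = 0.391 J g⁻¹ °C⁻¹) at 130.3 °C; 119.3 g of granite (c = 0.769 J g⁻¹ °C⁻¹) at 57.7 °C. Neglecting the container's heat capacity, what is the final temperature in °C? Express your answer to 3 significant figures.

T_f = 16.6 °C

Σ mᵢcᵢ(T − Tᵢ) = 0  ⇒  T = Σ mᵢcᵢTᵢ / Σ mᵢcᵢ
Σ mᵢcᵢ = 384.0×1.67 + 76.6×0.391 + 119.3×0.769 = 762.9723
Σ mᵢcᵢTᵢ = 641.28×5.4 + 29.9506×130.3 + 91.7417×57.7 = 12659
T = 12659 / 762.9723 = 16.59 °C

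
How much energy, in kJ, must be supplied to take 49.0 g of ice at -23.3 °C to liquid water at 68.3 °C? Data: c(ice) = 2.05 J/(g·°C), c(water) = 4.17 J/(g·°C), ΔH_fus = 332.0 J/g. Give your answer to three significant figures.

q1 (heat ice -23.3→0.0 °C): 49.0 × 2.05 × 23.3 = 2340 J
q2 (melt at 0 °C): 49.0 × 332.0 = 16268 J
q3 (heat water 0.0→68.3 °C): 49.0 × 4.17 × 68.3 = 13956 J
Total: 2340 + 16268 + 13956 = 32564 J = 32.6 kJ

q = 32.6 kJ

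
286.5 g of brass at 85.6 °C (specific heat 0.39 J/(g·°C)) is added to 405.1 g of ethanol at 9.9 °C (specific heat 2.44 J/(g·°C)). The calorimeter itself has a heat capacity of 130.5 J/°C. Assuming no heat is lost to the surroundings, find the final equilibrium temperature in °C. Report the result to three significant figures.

T_f = 16.8 °C

Heat lost by brass = heat gained by ethanol + calorimeter.
(286.5)(0.39)(85.6 − T) = [(405.1)(2.44) + 130.5](T − 9.9)
111.735 (85.6 − T) = 1118.944 (T − 9.9)
9564.5 − 111.735 T = 1118.944 T − 11078
20642.5 = 1230.679 T
T = 16.77 °C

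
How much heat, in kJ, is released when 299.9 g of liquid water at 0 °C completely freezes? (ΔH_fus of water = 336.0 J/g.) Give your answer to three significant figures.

q = m × ΔH_fus = 299.9 × 336.0 = 100800 J = 101 kJ

q = 101 kJ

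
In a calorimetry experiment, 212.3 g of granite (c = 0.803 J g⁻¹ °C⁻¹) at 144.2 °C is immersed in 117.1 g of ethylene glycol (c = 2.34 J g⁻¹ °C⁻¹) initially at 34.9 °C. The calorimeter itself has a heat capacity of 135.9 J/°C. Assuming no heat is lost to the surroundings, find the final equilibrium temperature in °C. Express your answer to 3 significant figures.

Heat lost by granite = heat gained by ethylene glycol + calorimeter.
(212.3)(0.803)(144.2 − T) = [(117.1)(2.34) + 135.9](T − 34.9)
170.4769 (144.2 − T) = 409.914 (T − 34.9)
24583 − 170.4769 T = 409.914 T − 14306
38889 = 580.3909 T
T = 67.00 °C

T_f = 67.0 °C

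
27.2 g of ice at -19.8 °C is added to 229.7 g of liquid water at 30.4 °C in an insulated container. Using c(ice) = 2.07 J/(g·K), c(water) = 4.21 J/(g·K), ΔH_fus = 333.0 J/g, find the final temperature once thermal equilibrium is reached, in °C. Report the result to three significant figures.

T_f = 17.8 °C

Heat to bring ice to 0 °C and melt it: q₁ = 27.2×2.07×19.8 + 27.2×333.0 = 10172 J
Heat the water can supply cooling to 0 °C: 229.7×4.21×30.4 = 29397.9 J > q₁, so all ice melts.
Energy balance: 229.7×4.21×(30.4 − T) = 10172 + 27.2×4.21×(T − 0)
967.037(30.4 − T) = 10172 + 114.512 T
29397.9 − 10172 = 1081.549 T
T = 19225.9 / 1081.549 = 17.78 °C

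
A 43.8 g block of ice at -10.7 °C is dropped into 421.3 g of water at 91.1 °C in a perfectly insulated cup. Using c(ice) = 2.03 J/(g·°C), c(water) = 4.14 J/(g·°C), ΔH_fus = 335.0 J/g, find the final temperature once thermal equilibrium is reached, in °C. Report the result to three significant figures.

T_f = 74.4 °C

Heat to bring ice to 0 °C and melt it: q₁ = 43.8×2.03×10.7 + 43.8×335.0 = 15624 J
Heat the water can supply cooling to 0 °C: 421.3×4.14×91.1 = 158895 J > q₁, so all ice melts.
Energy balance: 421.3×4.14×(91.1 − T) = 15624 + 43.8×4.14×(T − 0)
1744.182(91.1 − T) = 15624 + 181.332 T
158895 − 15624 = 1925.514 T
T = 143271 / 1925.514 = 74.41 °C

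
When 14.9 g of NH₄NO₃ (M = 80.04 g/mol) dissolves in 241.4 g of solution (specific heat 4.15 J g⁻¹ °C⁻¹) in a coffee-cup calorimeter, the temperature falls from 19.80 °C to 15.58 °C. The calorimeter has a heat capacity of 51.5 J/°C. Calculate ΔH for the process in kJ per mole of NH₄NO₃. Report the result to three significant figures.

ΔH = 23.9 kJ/mol

|ΔT| = |15.58 − 19.80| = 4.22 °C
|q_surr| = (241.4 × 4.15 + 51.5) × 4.22 = 1053.31 × 4.22 = 4445 J
n(NH₄NO₃) = 14.9 / 80.04 = 0.1862 mol
Temperature fell, so q_rxn = +|q_surr| = 4.445 kJ
ΔH = q_rxn / n = 23.87 kJ/mol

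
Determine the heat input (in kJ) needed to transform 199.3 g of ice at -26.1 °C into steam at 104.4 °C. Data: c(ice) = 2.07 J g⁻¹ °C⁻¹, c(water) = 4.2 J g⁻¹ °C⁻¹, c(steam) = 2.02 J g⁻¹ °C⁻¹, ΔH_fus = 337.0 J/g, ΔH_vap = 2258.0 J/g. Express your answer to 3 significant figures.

q1 (heat ice -26.1→0.0 °C): 199.3 × 2.07 × 26.1 = 10768 J
q2 (melt at 0 °C): 199.3 × 337.0 = 67164 J
q3 (heat water 0.0→100.0 °C): 199.3 × 4.2 × 100.0 = 83706 J
q4 (vaporize at 100 °C): 199.3 × 2258.0 = 450019 J
q5 (heat steam 100.0→104.4 °C): 199.3 × 2.02 × 4.4 = 1771 J
Total: 10768 + 67164 + 83706 + 450019 + 1771 = 613428 J = 613 kJ

q = 613 kJ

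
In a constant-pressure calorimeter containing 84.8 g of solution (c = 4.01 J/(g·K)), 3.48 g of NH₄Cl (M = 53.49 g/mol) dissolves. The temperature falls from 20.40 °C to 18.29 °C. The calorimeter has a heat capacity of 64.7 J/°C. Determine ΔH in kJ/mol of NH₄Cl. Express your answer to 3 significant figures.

|ΔT| = |18.29 − 20.40| = 2.11 °C
|q_surr| = (84.8 × 4.01 + 64.7) × 2.11 = 404.748 × 2.11 = 854.0 J
n(NH₄Cl) = 3.48 / 53.49 = 0.06506 mol
Temperature fell, so q_rxn = +|q_surr| = 0.8540 kJ
ΔH = q_rxn / n = 13.13 kJ/mol

ΔH = 13.1 kJ/mol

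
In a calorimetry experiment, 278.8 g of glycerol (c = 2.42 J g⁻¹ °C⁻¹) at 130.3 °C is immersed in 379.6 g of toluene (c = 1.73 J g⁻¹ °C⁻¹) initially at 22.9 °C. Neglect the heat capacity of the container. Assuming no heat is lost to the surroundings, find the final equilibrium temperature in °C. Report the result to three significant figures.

Heat lost by glycerol = heat gained by toluene.
(278.8)(2.42)(130.3 − T) = (379.6)(1.73)(T − 22.9)
674.696 (130.3 − T) = 656.708 (T − 22.9)
87913 − 674.696 T = 656.708 T − 15039
102952 = 1331.404 T
T = 77.33 °C

T_f = 77.3 °C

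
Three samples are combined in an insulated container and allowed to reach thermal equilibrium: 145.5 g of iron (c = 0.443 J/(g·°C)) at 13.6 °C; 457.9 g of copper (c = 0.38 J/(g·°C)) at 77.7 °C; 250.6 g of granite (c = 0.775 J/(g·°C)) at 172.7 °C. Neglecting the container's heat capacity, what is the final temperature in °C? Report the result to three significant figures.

Σ mᵢcᵢ(T − Tᵢ) = 0  ⇒  T = Σ mᵢcᵢTᵢ / Σ mᵢcᵢ
Σ mᵢcᵢ = 145.5×0.443 + 457.9×0.38 + 250.6×0.775 = 432.6735
Σ mᵢcᵢTᵢ = 64.4565×13.6 + 174.002×77.7 + 194.215×172.7 = 47937
T = 47937 / 432.6735 = 110.8 °C

T_f = 111 °C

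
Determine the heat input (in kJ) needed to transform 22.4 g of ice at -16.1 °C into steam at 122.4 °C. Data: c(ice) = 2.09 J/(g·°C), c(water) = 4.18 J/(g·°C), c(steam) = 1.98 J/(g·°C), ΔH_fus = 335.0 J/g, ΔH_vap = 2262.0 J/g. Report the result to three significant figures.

q = 69.3 kJ

q1 (heat ice -16.1→0.0 °C): 22.4 × 2.09 × 16.1 = 754 J
q2 (melt at 0 °C): 22.4 × 335.0 = 7504 J
q3 (heat water 0.0→100.0 °C): 22.4 × 4.18 × 100.0 = 9363 J
q4 (vaporize at 100 °C): 22.4 × 2262.0 = 50669 J
q5 (heat steam 100.0→122.4 °C): 22.4 × 1.98 × 22.4 = 993 J
Total: 754 + 7504 + 9363 + 50669 + 993 = 69283 J = 69.3 kJ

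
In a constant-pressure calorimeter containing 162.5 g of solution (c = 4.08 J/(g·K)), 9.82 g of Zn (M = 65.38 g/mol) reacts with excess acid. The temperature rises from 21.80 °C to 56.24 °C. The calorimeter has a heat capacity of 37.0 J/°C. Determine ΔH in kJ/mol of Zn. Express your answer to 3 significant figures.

ΔH = -161 kJ/mol

|ΔT| = |56.24 − 21.80| = 34.44 °C
|q_surr| = (162.5 × 4.08 + 37.0) × 34.44 = 700 × 34.44 = 24110 J
n(Zn) = 9.82 / 65.38 = 0.1502 mol
Temperature rose, so q_rxn = −|q_surr| = -24.11 kJ
ΔH = q_rxn / n = -160.5 kJ/mol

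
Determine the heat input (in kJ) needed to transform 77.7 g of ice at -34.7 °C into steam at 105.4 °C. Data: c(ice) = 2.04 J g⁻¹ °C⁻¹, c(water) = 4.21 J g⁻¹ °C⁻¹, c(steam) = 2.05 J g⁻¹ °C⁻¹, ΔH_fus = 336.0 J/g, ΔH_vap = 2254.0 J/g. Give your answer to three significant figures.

q = 240 kJ

q1 (heat ice -34.7→0.0 °C): 77.7 × 2.04 × 34.7 = 5500 J
q2 (melt at 0 °C): 77.7 × 336.0 = 26107 J
q3 (heat water 0.0→100.0 °C): 77.7 × 4.21 × 100.0 = 32712 J
q4 (vaporize at 100 °C): 77.7 × 2254.0 = 175136 J
q5 (heat steam 100.0→105.4 °C): 77.7 × 2.05 × 5.4 = 860 J
Total: 5500 + 26107 + 32712 + 175136 + 860 = 240315 J = 240 kJ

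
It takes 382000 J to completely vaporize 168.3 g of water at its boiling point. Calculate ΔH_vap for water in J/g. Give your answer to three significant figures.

ΔH_vap = 2270 J/g

ΔH_vap = q / m = 382000 / 168.3 = 2270 J/g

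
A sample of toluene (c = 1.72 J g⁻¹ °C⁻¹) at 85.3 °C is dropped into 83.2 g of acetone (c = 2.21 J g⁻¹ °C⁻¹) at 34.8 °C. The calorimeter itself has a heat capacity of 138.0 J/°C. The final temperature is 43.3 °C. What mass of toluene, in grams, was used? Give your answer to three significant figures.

q_gained = (83.2 × 2.21 + 138.0) × (43.3 − 34.8) = 2736 J
q_lost = m × 1.72 × (85.3 − 43.3) = 72.24 m
m = 2736 / 72.24 = 37.9 g

m = 37.9 g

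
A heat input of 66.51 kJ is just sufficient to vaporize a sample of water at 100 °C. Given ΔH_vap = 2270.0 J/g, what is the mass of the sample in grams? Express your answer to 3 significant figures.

m = q / ΔH_vap = 66510 J / 2270.0 J/g = 29.3 g

m = 29.3 g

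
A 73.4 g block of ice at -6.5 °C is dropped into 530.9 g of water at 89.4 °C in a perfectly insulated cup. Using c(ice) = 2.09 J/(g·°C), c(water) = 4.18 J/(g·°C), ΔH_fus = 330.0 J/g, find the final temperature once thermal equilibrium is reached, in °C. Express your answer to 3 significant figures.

Heat to bring ice to 0 °C and melt it: q₁ = 73.4×2.09×6.5 + 73.4×330.0 = 25219 J
Heat the water can supply cooling to 0 °C: 530.9×4.18×89.4 = 198393 J > q₁, so all ice melts.
Energy balance: 530.9×4.18×(89.4 − T) = 25219 + 73.4×4.18×(T − 0)
2219.162(89.4 − T) = 25219 + 306.812 T
198393 − 25219 = 2525.974 T
T = 173174 / 2525.974 = 68.56 °C

T_f = 68.6 °C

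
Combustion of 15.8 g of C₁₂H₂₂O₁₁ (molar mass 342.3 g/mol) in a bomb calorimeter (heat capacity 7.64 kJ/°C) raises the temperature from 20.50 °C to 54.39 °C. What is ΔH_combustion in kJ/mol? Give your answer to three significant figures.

ΔH = -5610 kJ/mol

ΔT = 54.39 − 20.50 = 33.89 °C
q_cal = C_cal × ΔT = 7.64 × 33.89 = 258.9196 kJ
n = 15.8 / 342.3 = 0.04616 mol
q_rxn = −q_cal = -258.9196 kJ
ΔH = -258.9196 / 0.04616 = -5609 kJ/mol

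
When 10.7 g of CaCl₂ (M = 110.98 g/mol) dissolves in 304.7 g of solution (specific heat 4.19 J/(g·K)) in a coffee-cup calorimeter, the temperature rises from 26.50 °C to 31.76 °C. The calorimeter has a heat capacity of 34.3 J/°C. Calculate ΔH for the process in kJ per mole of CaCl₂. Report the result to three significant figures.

|ΔT| = |31.76 − 26.50| = 5.26 °C
|q_surr| = (304.7 × 4.19 + 34.3) × 5.26 = 1310.993 × 5.26 = 6896 J
n(CaCl₂) = 10.7 / 110.98 = 0.09641 mol
Temperature rose, so q_rxn = −|q_surr| = -6.896 kJ
ΔH = q_rxn / n = -71.53 kJ/mol

ΔH = -71.5 kJ/mol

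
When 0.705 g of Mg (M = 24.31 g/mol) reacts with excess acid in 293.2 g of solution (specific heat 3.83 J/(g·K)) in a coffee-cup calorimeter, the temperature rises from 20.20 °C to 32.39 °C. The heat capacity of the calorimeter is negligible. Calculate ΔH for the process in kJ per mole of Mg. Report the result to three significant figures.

|ΔT| = |32.39 − 20.20| = 12.19 °C
|q_surr| = (293.2 × 3.83) × 12.19 = 1122.956 × 12.19 = 13690 J
n(Mg) = 0.705 / 24.31 = 0.02900 mol
Temperature rose, so q_rxn = −|q_surr| = -13.69 kJ
ΔH = q_rxn / n = -472.1 kJ/mol

ΔH = -472 kJ/mol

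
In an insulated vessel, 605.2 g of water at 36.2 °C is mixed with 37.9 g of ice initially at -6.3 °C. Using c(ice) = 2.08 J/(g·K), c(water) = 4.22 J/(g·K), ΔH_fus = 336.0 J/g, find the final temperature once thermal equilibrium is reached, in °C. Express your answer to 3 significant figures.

T_f = 29.2 °C

Heat to bring ice to 0 °C and melt it: q₁ = 37.9×2.08×6.3 + 37.9×336.0 = 13231 J
Heat the water can supply cooling to 0 °C: 605.2×4.22×36.2 = 92452.8 J > q₁, so all ice melts.
Energy balance: 605.2×4.22×(36.2 − T) = 13231 + 37.9×4.22×(T − 0)
2553.944(36.2 − T) = 13231 + 159.938 T
92452.8 − 13231 = 2713.882 T
T = 79221.8 / 2713.882 = 29.19 °C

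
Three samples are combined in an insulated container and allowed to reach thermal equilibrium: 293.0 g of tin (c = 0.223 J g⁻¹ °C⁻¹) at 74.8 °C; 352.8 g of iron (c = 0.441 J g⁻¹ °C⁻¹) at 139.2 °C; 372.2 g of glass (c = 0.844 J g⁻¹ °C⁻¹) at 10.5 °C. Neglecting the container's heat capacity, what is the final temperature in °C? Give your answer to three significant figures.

T_f = 55.8 °C

Σ mᵢcᵢ(T − Tᵢ) = 0  ⇒  T = Σ mᵢcᵢTᵢ / Σ mᵢcᵢ
Σ mᵢcᵢ = 293.0×0.223 + 352.8×0.441 + 372.2×0.844 = 535.0606
Σ mᵢcᵢTᵢ = 65.339×74.8 + 155.5848×139.2 + 314.1368×10.5 = 29843
T = 29843 / 535.0606 = 55.77 °C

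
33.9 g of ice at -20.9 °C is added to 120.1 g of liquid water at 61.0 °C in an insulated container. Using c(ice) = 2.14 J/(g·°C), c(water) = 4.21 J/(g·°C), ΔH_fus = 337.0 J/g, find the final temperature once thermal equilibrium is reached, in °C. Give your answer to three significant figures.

T_f = 27.6 °C

Heat to bring ice to 0 °C and melt it: q₁ = 33.9×2.14×20.9 + 33.9×337.0 = 12941 J
Heat the water can supply cooling to 0 °C: 120.1×4.21×61.0 = 30842.9 J > q₁, so all ice melts.
Energy balance: 120.1×4.21×(61.0 − T) = 12941 + 33.9×4.21×(T − 0)
505.621(61.0 − T) = 12941 + 142.719 T
30842.9 − 12941 = 648.340 T
T = 17901.9 / 648.340 = 27.61 °C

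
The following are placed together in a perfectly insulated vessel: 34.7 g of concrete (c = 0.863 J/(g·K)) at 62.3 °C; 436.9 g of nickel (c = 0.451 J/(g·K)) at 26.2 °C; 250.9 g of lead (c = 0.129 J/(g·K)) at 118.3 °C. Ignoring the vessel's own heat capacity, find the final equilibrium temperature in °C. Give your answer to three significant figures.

Σ mᵢcᵢ(T − Tᵢ) = 0  ⇒  T = Σ mᵢcᵢTᵢ / Σ mᵢcᵢ
Σ mᵢcᵢ = 34.7×0.863 + 436.9×0.451 + 250.9×0.129 = 259.3541
Σ mᵢcᵢTᵢ = 29.9461×62.3 + 197.0419×26.2 + 32.3661×118.3 = 10857
T = 10857 / 259.3541 = 41.86 °C

T_f = 41.9 °C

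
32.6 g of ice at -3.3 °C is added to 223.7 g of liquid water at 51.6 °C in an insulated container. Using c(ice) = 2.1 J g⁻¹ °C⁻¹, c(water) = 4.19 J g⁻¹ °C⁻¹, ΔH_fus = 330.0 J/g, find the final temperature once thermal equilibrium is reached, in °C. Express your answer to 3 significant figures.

Heat to bring ice to 0 °C and melt it: q₁ = 32.6×2.1×3.3 + 32.6×330.0 = 10984 J
Heat the water can supply cooling to 0 °C: 223.7×4.19×51.6 = 48364.8 J > q₁, so all ice melts.
Energy balance: 223.7×4.19×(51.6 − T) = 10984 + 32.6×4.19×(T − 0)
937.303(51.6 − T) = 10984 + 136.594 T
48364.8 − 10984 = 1073.897 T
T = 37380.8 / 1073.897 = 34.81 °C

T_f = 34.8 °C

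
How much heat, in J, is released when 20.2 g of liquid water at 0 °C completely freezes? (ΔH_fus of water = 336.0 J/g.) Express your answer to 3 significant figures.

q = m × ΔH_fus = 20.2 × 336.0 = 6787 J

q = 6790 J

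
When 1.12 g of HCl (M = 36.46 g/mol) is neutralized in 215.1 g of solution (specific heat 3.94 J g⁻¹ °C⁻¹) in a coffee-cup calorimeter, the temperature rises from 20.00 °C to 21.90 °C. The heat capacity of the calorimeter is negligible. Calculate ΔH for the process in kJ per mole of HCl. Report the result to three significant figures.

ΔH = -52.4 kJ/mol

|ΔT| = |21.90 − 20.00| = 1.90 °C
|q_surr| = (215.1 × 3.94) × 1.90 = 847.494 × 1.90 = 1610 J
n(HCl) = 1.12 / 36.46 = 0.03072 mol
Temperature rose, so q_rxn = −|q_surr| = -1.610 kJ
ΔH = q_rxn / n = -52.41 kJ/mol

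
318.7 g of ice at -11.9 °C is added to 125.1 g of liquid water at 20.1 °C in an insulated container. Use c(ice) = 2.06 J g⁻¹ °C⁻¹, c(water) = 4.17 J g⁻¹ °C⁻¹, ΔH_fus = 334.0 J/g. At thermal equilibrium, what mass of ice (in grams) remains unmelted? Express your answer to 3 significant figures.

m_ice remaining = 311 g

Heat to warm all ice to 0 °C: 318.7×2.06×11.9 = 7812.6 J
Heat released by water cooling to 0 °C: 125.1×4.17×20.1 = 10486 J
10486 J < 7812.6 + 318.7×334.0 = 114258.4 J, so not all ice melts; final T = 0 °C.
Heat left for melting: 10486 − 7812.6 = 2673.4 J
Mass melted = 2673.4 / 334.0 = 8.004 g
Ice remaining = 318.7 − 8.004 = 310.696 g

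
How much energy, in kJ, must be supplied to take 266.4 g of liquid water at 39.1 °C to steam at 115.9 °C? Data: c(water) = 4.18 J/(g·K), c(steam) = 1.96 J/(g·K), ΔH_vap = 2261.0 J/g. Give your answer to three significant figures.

q = 678 kJ

q1 (heat water 39.1→100.0 °C): 266.4 × 4.18 × 60.9 = 67815 J
q2 (vaporize at 100 °C): 266.4 × 2261.0 = 602330 J
q3 (heat steam 100.0→115.9 °C): 266.4 × 1.96 × 15.9 = 8302 J
Total: 67815 + 602330 + 8302 = 678447 J = 678 kJ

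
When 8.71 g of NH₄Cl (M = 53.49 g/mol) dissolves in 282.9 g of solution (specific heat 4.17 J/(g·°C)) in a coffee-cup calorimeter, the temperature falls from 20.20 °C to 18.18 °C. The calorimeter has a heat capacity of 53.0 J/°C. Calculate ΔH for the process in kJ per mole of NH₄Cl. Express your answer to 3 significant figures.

|ΔT| = |18.18 − 20.20| = 2.02 °C
|q_surr| = (282.9 × 4.17 + 53.0) × 2.02 = 1232.693 × 2.02 = 2490 J
n(NH₄Cl) = 8.71 / 53.49 = 0.1628 mol
Temperature fell, so q_rxn = +|q_surr| = 2.490 kJ
ΔH = q_rxn / n = 15.29 kJ/mol

ΔH = 15.3 kJ/mol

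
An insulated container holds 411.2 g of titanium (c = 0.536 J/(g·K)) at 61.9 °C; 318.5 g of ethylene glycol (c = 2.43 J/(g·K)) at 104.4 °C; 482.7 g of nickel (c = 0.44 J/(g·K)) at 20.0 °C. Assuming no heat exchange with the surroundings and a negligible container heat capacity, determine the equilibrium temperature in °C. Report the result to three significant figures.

Σ mᵢcᵢ(T − Tᵢ) = 0  ⇒  T = Σ mᵢcᵢTᵢ / Σ mᵢcᵢ
Σ mᵢcᵢ = 411.2×0.536 + 318.5×2.43 + 482.7×0.44 = 1206.7462
Σ mᵢcᵢTᵢ = 220.4032×61.9 + 773.955×104.4 + 212.388×20.0 = 98692
T = 98692 / 1206.7462 = 81.78 °C

T_f = 81.8 °C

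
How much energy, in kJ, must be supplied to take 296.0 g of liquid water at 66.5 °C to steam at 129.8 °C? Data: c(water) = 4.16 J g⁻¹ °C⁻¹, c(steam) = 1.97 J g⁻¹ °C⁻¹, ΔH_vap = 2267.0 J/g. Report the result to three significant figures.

q1 (heat water 66.5→100.0 °C): 296.0 × 4.16 × 33.5 = 41251 J
q2 (vaporize at 100 °C): 296.0 × 2267.0 = 671032 J
q3 (heat steam 100.0→129.8 °C): 296.0 × 1.97 × 29.8 = 17377 J
Total: 41251 + 671032 + 17377 = 729660 J = 730 kJ

q = 730 kJ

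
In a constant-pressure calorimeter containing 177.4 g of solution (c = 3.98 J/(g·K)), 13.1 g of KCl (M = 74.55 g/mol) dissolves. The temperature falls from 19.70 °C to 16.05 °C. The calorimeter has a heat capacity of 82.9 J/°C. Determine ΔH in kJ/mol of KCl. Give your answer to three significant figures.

ΔH = 16.4 kJ/mol

|ΔT| = |16.05 − 19.70| = 3.65 °C
|q_surr| = (177.4 × 3.98 + 82.9) × 3.65 = 788.952 × 3.65 = 2880 J
n(KCl) = 13.1 / 74.55 = 0.1757 mol
Temperature fell, so q_rxn = +|q_surr| = 2.880 kJ
ΔH = q_rxn / n = 16.39 kJ/mol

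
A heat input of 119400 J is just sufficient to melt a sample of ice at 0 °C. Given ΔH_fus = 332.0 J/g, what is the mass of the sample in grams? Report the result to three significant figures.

m = q / ΔH_fus = 119400 J / 332.0 J/g = 360 g

m = 360 g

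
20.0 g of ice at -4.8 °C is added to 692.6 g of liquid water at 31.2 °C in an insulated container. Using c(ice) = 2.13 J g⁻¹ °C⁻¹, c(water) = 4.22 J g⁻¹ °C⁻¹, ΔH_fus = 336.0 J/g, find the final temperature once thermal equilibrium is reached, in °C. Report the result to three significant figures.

Heat to bring ice to 0 °C and melt it: q₁ = 20.0×2.13×4.8 + 20.0×336.0 = 6924.5 J
Heat the water can supply cooling to 0 °C: 692.6×4.22×31.2 = 91190.5 J > q₁, so all ice melts.
Energy balance: 692.6×4.22×(31.2 − T) = 6924.5 + 20.0×4.22×(T − 0)
2922.772(31.2 − T) = 6924.5 + 84.4 T
91190.5 − 6924.5 = 3007.172 T
T = 84266.0 / 3007.172 = 28.02 °C

T_f = 28.0 °C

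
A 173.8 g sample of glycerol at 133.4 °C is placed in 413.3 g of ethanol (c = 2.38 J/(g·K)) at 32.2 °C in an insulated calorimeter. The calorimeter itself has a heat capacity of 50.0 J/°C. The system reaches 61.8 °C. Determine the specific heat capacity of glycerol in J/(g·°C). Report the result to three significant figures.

q_gained = (413.3 × 2.38 + 50.0) × (61.8 − 32.2) = 30600 J
q_lost = 173.8 × c × (133.4 − 61.8) = 12444.08 c
Set equal: c = 30600 / 12444.08 = 2.46 J/(g·°C)

c = 2.46 J/(g·°C)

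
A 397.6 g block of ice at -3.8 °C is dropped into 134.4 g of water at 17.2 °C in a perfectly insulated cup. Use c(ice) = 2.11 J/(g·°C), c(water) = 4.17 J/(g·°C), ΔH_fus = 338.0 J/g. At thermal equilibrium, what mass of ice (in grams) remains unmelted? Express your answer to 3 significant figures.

m_ice remaining = 379 g

Heat to warm all ice to 0 °C: 397.6×2.11×3.8 = 3188.0 J
Heat released by water cooling to 0 °C: 134.4×4.17×17.2 = 9639.7 J
9639.7 J < 3188.0 + 397.6×338.0 = 137576.8 J, so not all ice melts; final T = 0 °C.
Heat left for melting: 9639.7 − 3188.0 = 6451.7 J
Mass melted = 6451.7 / 338.0 = 19.09 g
Ice remaining = 397.6 − 19.09 = 378.51 g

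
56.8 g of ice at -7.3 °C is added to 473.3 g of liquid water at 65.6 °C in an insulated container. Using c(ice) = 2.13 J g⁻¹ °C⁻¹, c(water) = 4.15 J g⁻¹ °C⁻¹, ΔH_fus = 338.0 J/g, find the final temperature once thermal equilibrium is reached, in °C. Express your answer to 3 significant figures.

Heat to bring ice to 0 °C and melt it: q₁ = 56.8×2.13×7.3 + 56.8×338.0 = 20082 J
Heat the water can supply cooling to 0 °C: 473.3×4.15×65.6 = 128851 J > q₁, so all ice melts.
Energy balance: 473.3×4.15×(65.6 − T) = 20082 + 56.8×4.15×(T − 0)
1964.195(65.6 − T) = 20082 + 235.72 T
128851 − 20082 = 2199.915 T
T = 108769 / 2199.915 = 49.44 °C

T_f = 49.4 °C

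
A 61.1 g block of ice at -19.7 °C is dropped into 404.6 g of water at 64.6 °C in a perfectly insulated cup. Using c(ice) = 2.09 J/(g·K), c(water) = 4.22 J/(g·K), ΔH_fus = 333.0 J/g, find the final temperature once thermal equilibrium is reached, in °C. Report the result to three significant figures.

Heat to bring ice to 0 °C and melt it: q₁ = 61.1×2.09×19.7 + 61.1×333.0 = 22862 J
Heat the water can supply cooling to 0 °C: 404.6×4.22×64.6 = 110299 J > q₁, so all ice melts.
Energy balance: 404.6×4.22×(64.6 − T) = 22862 + 61.1×4.22×(T − 0)
1707.412(64.6 − T) = 22862 + 257.842 T
110299 − 22862 = 1965.254 T
T = 87437 / 1965.254 = 44.49 °C

T_f = 44.5 °C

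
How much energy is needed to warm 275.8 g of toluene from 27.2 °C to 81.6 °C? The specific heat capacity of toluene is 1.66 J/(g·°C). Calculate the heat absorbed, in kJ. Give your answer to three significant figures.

q = 24.9 kJ

q = m c ΔT = 275.8 × 1.66 × (81.6 − 27.2)
q = 275.8 × 1.66 × 54.4 = 24910 J = 24.9 kJ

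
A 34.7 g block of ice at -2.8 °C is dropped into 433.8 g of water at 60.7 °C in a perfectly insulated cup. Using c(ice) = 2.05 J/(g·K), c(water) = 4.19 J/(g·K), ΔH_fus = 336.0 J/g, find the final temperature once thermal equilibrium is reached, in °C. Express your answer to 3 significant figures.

Heat to bring ice to 0 °C and melt it: q₁ = 34.7×2.05×2.8 + 34.7×336.0 = 11858 J
Heat the water can supply cooling to 0 °C: 433.8×4.19×60.7 = 110330 J > q₁, so all ice melts.
Energy balance: 433.8×4.19×(60.7 − T) = 11858 + 34.7×4.19×(T − 0)
1817.622(60.7 − T) = 11858 + 145.393 T
110330 − 11858 = 1963.015 T
T = 98472 / 1963.015 = 50.16 °C

T_f = 50.2 °C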